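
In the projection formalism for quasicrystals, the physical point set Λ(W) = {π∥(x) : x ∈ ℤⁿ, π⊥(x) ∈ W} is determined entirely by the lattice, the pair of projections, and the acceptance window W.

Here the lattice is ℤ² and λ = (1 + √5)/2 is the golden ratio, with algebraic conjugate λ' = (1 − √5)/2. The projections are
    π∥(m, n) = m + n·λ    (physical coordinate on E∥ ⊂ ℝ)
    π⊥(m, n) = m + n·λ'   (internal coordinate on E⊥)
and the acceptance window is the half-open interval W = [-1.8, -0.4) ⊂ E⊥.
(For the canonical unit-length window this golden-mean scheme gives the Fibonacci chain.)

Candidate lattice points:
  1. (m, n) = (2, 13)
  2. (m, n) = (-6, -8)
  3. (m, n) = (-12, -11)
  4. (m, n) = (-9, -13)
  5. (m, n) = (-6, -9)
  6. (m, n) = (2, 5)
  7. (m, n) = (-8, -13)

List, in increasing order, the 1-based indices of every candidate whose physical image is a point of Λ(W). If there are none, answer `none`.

Compute λ' = (1−√5)/2 = -0.6180, so π⊥(m,n) = m -0.6180·n.
#1 (2,13): internal coord 2 + (13)·λ' = -6.0344; -6.0344 ∉ [-1.8, -0.4) → out
#2 (-6,-8): internal coord -6 + (-8)·λ' = -1.0557; -1.0557 ∈ [-1.8, -0.4) → IN Λ
#3 (-12,-11): internal coord -12 + (-11)·λ' = -5.2016; -5.2016 ∉ [-1.8, -0.4) → out
#4 (-9,-13): internal coord -9 + (-13)·λ' = -0.9656; -0.9656 ∈ [-1.8, -0.4) → IN Λ
#5 (-6,-9): internal coord -6 + (-9)·λ' = -0.4377; -0.4377 ∈ [-1.8, -0.4) → IN Λ
#6 (2,5): internal coord 2 + (5)·λ' = -1.0902; -1.0902 ∈ [-1.8, -0.4) → IN Λ
#7 (-8,-13): internal coord -8 + (-13)·λ' = +0.0344; +0.0344 ∉ [-1.8, -0.4) → out

2, 4, 5, 6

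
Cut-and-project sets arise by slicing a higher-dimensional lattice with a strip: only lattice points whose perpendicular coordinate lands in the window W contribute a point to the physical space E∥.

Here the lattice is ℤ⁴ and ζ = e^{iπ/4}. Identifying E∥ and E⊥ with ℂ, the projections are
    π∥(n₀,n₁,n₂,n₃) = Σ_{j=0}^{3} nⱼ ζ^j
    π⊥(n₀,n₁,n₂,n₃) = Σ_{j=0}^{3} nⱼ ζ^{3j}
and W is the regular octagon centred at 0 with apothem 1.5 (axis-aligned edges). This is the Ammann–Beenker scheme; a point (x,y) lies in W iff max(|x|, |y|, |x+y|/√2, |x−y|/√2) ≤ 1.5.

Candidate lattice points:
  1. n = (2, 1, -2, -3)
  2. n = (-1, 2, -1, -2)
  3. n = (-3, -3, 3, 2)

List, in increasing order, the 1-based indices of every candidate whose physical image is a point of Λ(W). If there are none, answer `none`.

Internal map: ζ^{3j} for j=0..3 gives (1,0), (−√2/2,√2/2), (0,−1), (√2/2,√2/2).
#1 (2, 1, -2, -3): internal (-0.828427, 0.585786); octagon support 1.000000 vs apothem 1.5 → ∈ W
#2 (-1, 2, -1, -2): internal (-3.828427, 1.000000); octagon support 3.828427 vs apothem 1.5 → ∉ W
#3 (-3, -3, 3, 2): internal (0.535534, -3.707107); octagon support 3.707107 vs apothem 1.5 → ∉ W

1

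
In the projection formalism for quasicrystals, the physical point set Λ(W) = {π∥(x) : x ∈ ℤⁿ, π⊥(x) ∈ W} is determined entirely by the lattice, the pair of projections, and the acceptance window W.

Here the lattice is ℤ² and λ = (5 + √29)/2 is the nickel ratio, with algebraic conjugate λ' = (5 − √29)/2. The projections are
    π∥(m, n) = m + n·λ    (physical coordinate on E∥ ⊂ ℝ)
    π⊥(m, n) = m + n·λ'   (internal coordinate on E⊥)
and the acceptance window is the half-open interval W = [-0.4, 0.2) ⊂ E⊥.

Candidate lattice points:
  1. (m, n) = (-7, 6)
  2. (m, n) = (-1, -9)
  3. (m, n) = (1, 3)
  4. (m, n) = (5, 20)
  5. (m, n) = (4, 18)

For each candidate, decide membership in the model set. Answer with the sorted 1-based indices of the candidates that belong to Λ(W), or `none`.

Numerically λ ≈ 5.19258 and λ' = −1/λ ≈ -0.19258.
[1] lift (-7,6): star map gives -8.15549; window check -0.4 ≤ -8.15549 < 0.2 is false → out
[2] lift (-1,-9): star map gives 0.73324; window check -0.4 ≤ 0.73324 < 0.2 is false → out
[3] lift (1,3): star map gives 0.42225; window check -0.4 ≤ 0.42225 < 0.2 is false → out
[4] lift (5,20): star map gives 1.14835; window check -0.4 ≤ 1.14835 < 0.2 is false → out
[5] lift (4,18): star map gives 0.53352; window check -0.4 ≤ 0.53352 < 0.2 is false → out

none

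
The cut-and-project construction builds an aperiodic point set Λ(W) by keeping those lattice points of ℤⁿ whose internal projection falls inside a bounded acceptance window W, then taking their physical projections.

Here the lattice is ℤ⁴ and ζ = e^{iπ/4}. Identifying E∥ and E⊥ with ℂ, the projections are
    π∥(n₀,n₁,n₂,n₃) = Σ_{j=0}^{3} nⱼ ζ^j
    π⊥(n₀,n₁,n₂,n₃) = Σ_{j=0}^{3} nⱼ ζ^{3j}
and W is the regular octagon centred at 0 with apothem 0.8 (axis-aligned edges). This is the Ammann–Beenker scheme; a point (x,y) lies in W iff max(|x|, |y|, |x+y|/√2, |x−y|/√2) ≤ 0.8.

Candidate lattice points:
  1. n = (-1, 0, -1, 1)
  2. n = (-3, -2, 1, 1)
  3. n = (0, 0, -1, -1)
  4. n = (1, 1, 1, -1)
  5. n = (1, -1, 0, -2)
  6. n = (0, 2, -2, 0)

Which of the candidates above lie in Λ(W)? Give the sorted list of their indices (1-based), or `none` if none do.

3

With ζ = e^{iπ/4} the internal vectors are ζ^0,ζ^3,ζ^6,ζ^9.
candidate 1: n = (-1, 0, -1, 1) → π⊥ ≈ (-0.2929, +1.7071); max(|x|,|y|,|x±y|/√2) = 1.7071 > 0.8 ⇒ ∉ W
candidate 2: n = (-3, -2, 1, 1) → π⊥ ≈ (-0.8787, -1.7071); max(|x|,|y|,|x±y|/√2) = 1.8284 > 0.8 ⇒ ∉ W
candidate 3: n = (0, 0, -1, -1) → π⊥ ≈ (-0.7071, +0.2929); max(|x|,|y|,|x±y|/√2) = 0.7071 ≤ 0.8 ⇒ ∈ W
candidate 4: n = (1, 1, 1, -1) → π⊥ ≈ (-0.4142, -1.0000); max(|x|,|y|,|x±y|/√2) = 1.0000 > 0.8 ⇒ ∉ W
candidate 5: n = (1, -1, 0, -2) → π⊥ ≈ (+0.2929, -2.1213); max(|x|,|y|,|x±y|/√2) = 2.1213 > 0.8 ⇒ ∉ W
candidate 6: n = (0, 2, -2, 0) → π⊥ ≈ (-1.4142, +3.4142); max(|x|,|y|,|x±y|/√2) = 3.4142 > 0.8 ⇒ ∉ W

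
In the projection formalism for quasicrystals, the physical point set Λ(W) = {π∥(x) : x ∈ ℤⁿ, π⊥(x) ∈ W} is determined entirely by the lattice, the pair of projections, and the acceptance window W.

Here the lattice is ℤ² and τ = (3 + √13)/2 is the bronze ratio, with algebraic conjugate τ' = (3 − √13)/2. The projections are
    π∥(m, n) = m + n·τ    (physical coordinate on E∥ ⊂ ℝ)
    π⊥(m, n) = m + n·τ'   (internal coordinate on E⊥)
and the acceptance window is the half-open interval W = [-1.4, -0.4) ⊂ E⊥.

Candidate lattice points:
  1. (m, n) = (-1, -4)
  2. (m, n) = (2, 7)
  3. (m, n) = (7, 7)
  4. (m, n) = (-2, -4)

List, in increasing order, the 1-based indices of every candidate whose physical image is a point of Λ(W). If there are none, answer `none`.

4

Numerically τ ≈ 3.302776 and τ' = −1/τ ≈ -0.302776.
[1] lift (-1,-4): star map gives 0.211103; window check -1.4 ≤ 0.211103 < -0.4 is false → out
[2] lift (2,7): star map gives -0.119429; window check -1.4 ≤ -0.119429 < -0.4 is false → out
[3] lift (7,7): star map gives 4.880571; window check -1.4 ≤ 4.880571 < -0.4 is false → out
[4] lift (-2,-4): star map gives -0.788897; window check -1.4 ≤ -0.788897 < -0.4 is true → IN Λ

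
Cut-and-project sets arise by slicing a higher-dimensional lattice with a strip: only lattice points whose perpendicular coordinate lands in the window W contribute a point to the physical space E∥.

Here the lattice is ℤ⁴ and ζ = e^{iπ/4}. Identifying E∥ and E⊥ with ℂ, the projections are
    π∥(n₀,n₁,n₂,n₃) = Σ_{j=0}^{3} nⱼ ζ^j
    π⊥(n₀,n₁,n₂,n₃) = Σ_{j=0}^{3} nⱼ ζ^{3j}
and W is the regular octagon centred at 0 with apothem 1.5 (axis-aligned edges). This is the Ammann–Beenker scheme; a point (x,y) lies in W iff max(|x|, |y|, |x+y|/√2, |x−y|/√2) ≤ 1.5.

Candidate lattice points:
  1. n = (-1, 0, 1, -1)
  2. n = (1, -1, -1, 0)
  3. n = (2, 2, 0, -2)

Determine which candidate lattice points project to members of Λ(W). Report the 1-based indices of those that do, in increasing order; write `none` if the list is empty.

3

With ζ = e^{iπ/4} the internal vectors are ζ^0,ζ^3,ζ^6,ζ^9.
candidate 1: n = (-1, 0, 1, -1) → π⊥ ≈ (-1.7071, -1.7071); max(|x|,|y|,|x±y|/√2) = 2.4142 > 1.5 ⇒ ∉ W
candidate 2: n = (1, -1, -1, 0) → π⊥ ≈ (+1.7071, +0.2929); max(|x|,|y|,|x±y|/√2) = 1.7071 > 1.5 ⇒ ∉ W
candidate 3: n = (2, 2, 0, -2) → π⊥ ≈ (-0.8284, +0.0000); max(|x|,|y|,|x±y|/√2) = 0.8284 ≤ 1.5 ⇒ ∈ W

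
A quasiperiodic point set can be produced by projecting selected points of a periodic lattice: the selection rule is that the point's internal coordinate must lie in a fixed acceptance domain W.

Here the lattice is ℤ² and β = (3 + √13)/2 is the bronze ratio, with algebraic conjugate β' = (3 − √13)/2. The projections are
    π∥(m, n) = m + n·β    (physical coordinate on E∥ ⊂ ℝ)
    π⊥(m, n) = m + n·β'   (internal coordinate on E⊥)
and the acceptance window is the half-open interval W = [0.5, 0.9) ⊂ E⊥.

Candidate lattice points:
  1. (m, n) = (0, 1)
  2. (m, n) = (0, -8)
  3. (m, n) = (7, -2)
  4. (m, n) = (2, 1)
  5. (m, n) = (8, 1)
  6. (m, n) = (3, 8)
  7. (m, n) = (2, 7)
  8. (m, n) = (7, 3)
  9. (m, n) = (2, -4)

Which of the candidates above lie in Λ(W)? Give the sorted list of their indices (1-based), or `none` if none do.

β' = (3−√13)/2 ≈ -0.302776.
[1] lift (0,1): star map gives -0.302776; window check 0.5 ≤ -0.302776 < 0.9 is false → out
[2] lift (0,-8): star map gives 2.422205; window check 0.5 ≤ 2.422205 < 0.9 is false → out
[3] lift (7,-2): star map gives 7.605551; window check 0.5 ≤ 7.605551 < 0.9 is false → out
[4] lift (2,1): star map gives 1.697224; window check 0.5 ≤ 1.697224 < 0.9 is false → out
[5] lift (8,1): star map gives 7.697224; window check 0.5 ≤ 7.697224 < 0.9 is false → out
[6] lift (3,8): star map gives 0.577795; window check 0.5 ≤ 0.577795 < 0.9 is true → IN Λ
[7] lift (2,7): star map gives -0.119429; window check 0.5 ≤ -0.119429 < 0.9 is false → out
[8] lift (7,3): star map gives 6.091673; window check 0.5 ≤ 6.091673 < 0.9 is false → out
[9] lift (2,-4): star map gives 3.211103; window check 0.5 ≤ 3.211103 < 0.9 is false → out

6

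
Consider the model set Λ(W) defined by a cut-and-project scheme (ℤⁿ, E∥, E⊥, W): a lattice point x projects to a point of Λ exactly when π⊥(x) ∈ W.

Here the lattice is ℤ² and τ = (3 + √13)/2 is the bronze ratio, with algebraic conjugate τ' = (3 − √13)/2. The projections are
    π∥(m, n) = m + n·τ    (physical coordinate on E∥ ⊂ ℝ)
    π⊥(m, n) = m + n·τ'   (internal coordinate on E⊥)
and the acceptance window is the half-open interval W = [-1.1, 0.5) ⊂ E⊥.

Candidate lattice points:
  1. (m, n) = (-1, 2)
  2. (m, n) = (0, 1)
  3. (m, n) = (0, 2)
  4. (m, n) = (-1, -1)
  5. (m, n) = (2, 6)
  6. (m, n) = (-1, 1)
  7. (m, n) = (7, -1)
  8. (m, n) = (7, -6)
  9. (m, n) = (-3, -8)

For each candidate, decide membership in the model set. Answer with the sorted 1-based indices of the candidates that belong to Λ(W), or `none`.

τ' = (3−√13)/2 ≈ -0.302776.
candidate 1: (m,n)=(-1,2) → π∥ = -1+2·τ ≈ 5.605551, π⊥ = -1+2·τ' ≈ -1.605551 ∉ [-1.1, 0.5) ⇒ out
candidate 2: (m,n)=(0,1) → π∥ = 0+1·τ ≈ 3.302776, π⊥ = 0+1·τ' ≈ -0.302776 ∈ [-1.1, 0.5) ⇒ IN Λ
candidate 3: (m,n)=(0,2) → π∥ = 0+2·τ ≈ 6.605551, π⊥ = 0+2·τ' ≈ -0.605551 ∈ [-1.1, 0.5) ⇒ IN Λ
candidate 4: (m,n)=(-1,-1) → π∥ = -1-1·τ ≈ -4.302776, π⊥ = -1-1·τ' ≈ -0.697224 ∈ [-1.1, 0.5) ⇒ IN Λ
candidate 5: (m,n)=(2,6) → π∥ = 2+6·τ ≈ 21.816654, π⊥ = 2+6·τ' ≈ 0.183346 ∈ [-1.1, 0.5) ⇒ IN Λ
candidate 6: (m,n)=(-1,1) → π∥ = -1+1·τ ≈ 2.302776, π⊥ = -1+1·τ' ≈ -1.302776 ∉ [-1.1, 0.5) ⇒ out
candidate 7: (m,n)=(7,-1) → π∥ = 7-1·τ ≈ 3.697224, π⊥ = 7-1·τ' ≈ 7.302776 ∉ [-1.1, 0.5) ⇒ out
candidate 8: (m,n)=(7,-6) → π∥ = 7-6·τ ≈ -12.816654, π⊥ = 7-6·τ' ≈ 8.816654 ∉ [-1.1, 0.5) ⇒ out
candidate 9: (m,n)=(-3,-8) → π∥ = -3-8·τ ≈ -29.422205, π⊥ = -3-8·τ' ≈ -0.577795 ∈ [-1.1, 0.5) ⇒ IN Λ

2, 3, 4, 5, 9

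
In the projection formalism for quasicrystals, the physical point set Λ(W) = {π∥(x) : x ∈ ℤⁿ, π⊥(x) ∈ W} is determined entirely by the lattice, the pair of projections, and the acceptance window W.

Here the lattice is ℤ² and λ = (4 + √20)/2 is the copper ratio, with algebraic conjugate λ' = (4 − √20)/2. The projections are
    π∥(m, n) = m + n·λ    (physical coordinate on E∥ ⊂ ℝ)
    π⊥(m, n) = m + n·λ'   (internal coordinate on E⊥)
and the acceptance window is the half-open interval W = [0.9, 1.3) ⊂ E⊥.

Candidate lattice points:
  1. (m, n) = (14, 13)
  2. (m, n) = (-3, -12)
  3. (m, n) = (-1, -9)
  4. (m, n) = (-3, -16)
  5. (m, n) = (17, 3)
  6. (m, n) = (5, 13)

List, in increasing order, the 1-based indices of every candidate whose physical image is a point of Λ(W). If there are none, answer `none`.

3

Compute λ' = (4−√20)/2 = -0.23607, so π⊥(m,n) = m -0.23607·n.
[1] lift (14,13): star map gives 10.93112; window check 0.9 ≤ 10.93112 < 1.3 is false → out
[2] lift (-3,-12): star map gives -0.16718; window check 0.9 ≤ -0.16718 < 1.3 is false → out
[3] lift (-1,-9): star map gives 1.12461; window check 0.9 ≤ 1.12461 < 1.3 is true → IN Λ
[4] lift (-3,-16): star map gives 0.77709; window check 0.9 ≤ 0.77709 < 1.3 is false → out
[5] lift (17,3): star map gives 16.29180; window check 0.9 ≤ 16.29180 < 1.3 is false → out
[6] lift (5,13): star map gives 1.93112; window check 0.9 ≤ 1.93112 < 1.3 is false → out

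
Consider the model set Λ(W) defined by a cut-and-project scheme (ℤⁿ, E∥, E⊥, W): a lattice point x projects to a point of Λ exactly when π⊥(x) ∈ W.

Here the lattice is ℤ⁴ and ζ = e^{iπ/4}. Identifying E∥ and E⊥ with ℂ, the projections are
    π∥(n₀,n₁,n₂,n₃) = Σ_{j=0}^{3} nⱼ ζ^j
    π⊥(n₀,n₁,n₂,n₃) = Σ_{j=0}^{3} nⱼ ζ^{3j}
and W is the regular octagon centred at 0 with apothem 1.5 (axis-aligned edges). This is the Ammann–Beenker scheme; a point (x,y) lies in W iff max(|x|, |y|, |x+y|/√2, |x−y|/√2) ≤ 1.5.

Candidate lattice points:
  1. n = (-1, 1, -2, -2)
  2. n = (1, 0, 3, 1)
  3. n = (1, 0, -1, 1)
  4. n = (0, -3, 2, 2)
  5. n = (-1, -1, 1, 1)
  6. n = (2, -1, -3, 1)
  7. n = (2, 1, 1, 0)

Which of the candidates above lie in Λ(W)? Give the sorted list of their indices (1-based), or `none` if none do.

5, 7

Internal map: ζ^{3j} for j=0..3 gives (1,0), (−√2/2,√2/2), (0,−1), (√2/2,√2/2).
#1 (-1, 1, -2, -2): internal (-3.1213, 1.2929); octagon support 3.1213 vs apothem 1.5 → ∉ W
#2 (1, 0, 3, 1): internal (1.7071, -2.2929); octagon support 2.8284 vs apothem 1.5 → ∉ W
#3 (1, 0, -1, 1): internal (1.7071, 1.7071); octagon support 2.4142 vs apothem 1.5 → ∉ W
#4 (0, -3, 2, 2): internal (3.5355, -2.7071); octagon support 4.4142 vs apothem 1.5 → ∉ W
#5 (-1, -1, 1, 1): internal (0.4142, -1.0000); octagon support 1.0000 vs apothem 1.5 → ∈ W
#6 (2, -1, -3, 1): internal (3.4142, 3.0000); octagon support 4.5355 vs apothem 1.5 → ∉ W
#7 (2, 1, 1, 0): internal (1.2929, -0.2929); octagon support 1.2929 vs apothem 1.5 → ∈ W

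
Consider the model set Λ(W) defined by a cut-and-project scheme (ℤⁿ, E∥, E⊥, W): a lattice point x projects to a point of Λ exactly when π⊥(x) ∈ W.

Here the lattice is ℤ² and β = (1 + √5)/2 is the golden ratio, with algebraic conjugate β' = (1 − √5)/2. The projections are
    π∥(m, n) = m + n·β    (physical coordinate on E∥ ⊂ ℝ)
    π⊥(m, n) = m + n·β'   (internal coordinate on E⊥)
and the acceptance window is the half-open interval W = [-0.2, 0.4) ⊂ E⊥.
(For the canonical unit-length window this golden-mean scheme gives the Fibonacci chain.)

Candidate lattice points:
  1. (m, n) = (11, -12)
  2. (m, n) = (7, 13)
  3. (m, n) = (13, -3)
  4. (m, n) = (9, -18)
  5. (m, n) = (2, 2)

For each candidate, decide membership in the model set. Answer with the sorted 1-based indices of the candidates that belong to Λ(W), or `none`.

none

Compute β' = (1−√5)/2 = -0.61803, so π⊥(m,n) = m -0.61803·n.
candidate 1: (m,n)=(11,-12) → π∥ = 11-12·β ≈ -8.41641, π⊥ = 11-12·β' ≈ 18.41641 ∉ [-0.2, 0.4) ⇒ out
candidate 2: (m,n)=(7,13) → π∥ = 7+13·β ≈ 28.03444, π⊥ = 7+13·β' ≈ -1.03444 ∉ [-0.2, 0.4) ⇒ out
candidate 3: (m,n)=(13,-3) → π∥ = 13-3·β ≈ 8.14590, π⊥ = 13-3·β' ≈ 14.85410 ∉ [-0.2, 0.4) ⇒ out
candidate 4: (m,n)=(9,-18) → π∥ = 9-18·β ≈ -20.12461, π⊥ = 9-18·β' ≈ 20.12461 ∉ [-0.2, 0.4) ⇒ out
candidate 5: (m,n)=(2,2) → π∥ = 2+2·β ≈ 5.23607, π⊥ = 2+2·β' ≈ 0.76393 ∉ [-0.2, 0.4) ⇒ out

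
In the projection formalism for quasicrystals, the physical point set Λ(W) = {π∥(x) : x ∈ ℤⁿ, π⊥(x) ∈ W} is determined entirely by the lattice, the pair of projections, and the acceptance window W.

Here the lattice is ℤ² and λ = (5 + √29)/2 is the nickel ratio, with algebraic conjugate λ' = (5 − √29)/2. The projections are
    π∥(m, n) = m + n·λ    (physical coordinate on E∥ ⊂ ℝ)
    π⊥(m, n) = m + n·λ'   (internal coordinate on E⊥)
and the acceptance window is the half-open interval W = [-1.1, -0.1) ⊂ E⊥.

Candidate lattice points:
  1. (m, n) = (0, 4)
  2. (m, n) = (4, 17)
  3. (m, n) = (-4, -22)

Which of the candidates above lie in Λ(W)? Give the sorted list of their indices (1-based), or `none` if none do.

Compute λ' = (5−√29)/2 = -0.19258, so π⊥(m,n) = m -0.19258·n.
#1 (0,4): internal coord 0 + (4)·λ' = -0.77033; -0.77033 ∈ [-1.1, -0.1) → IN Λ
#2 (4,17): internal coord 4 + (17)·λ' = +0.72610; +0.72610 ∉ [-1.1, -0.1) → out
#3 (-4,-22): internal coord -4 + (-22)·λ' = +0.23681; +0.23681 ∉ [-1.1, -0.1) → out

1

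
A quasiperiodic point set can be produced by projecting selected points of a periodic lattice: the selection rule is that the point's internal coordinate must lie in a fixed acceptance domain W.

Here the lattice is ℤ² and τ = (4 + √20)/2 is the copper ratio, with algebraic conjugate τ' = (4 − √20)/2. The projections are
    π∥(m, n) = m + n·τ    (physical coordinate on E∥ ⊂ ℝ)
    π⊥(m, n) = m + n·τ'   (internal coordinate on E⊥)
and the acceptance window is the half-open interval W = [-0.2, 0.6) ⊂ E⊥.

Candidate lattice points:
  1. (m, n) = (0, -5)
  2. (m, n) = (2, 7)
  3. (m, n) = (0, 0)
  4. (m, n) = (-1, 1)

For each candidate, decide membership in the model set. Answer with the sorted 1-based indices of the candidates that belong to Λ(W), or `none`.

τ' = (4−√20)/2 ≈ -0.23607.
candidate 1: (m,n)=(0,-5) → π∥ = 0-5·τ ≈ -21.18034, π⊥ = 0-5·τ' ≈ 1.18034 ∉ [-0.2, 0.6) ⇒ out
candidate 2: (m,n)=(2,7) → π∥ = 2+7·τ ≈ 31.65248, π⊥ = 2+7·τ' ≈ 0.34752 ∈ [-0.2, 0.6) ⇒ IN Λ
candidate 3: (m,n)=(0,0) → π∥ = 0+0·τ ≈ 0.00000, π⊥ = 0+0·τ' ≈ 0.00000 ∈ [-0.2, 0.6) ⇒ IN Λ
candidate 4: (m,n)=(-1,1) → π∥ = -1+1·τ ≈ 3.23607, π⊥ = -1+1·τ' ≈ -1.23607 ∉ [-0.2, 0.6) ⇒ out

2, 3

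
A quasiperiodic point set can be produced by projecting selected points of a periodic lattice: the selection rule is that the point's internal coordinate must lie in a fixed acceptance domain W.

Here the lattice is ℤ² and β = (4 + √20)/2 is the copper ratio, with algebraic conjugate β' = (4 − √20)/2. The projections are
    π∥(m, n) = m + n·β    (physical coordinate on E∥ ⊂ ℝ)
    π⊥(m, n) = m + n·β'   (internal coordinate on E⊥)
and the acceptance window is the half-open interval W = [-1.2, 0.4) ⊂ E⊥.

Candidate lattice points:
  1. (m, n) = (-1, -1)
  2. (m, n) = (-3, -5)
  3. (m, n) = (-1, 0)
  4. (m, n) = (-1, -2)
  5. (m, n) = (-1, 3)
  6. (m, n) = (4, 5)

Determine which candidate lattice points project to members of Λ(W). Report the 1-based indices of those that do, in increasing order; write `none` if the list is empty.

β' = (4−√20)/2 ≈ -0.23607.
candidate 1: (m,n)=(-1,-1) → π∥ = -1-1·β ≈ -5.23607, π⊥ = -1-1·β' ≈ -0.76393 ∈ [-1.2, 0.4) ⇒ IN Λ
candidate 2: (m,n)=(-3,-5) → π∥ = -3-5·β ≈ -24.18034, π⊥ = -3-5·β' ≈ -1.81966 ∉ [-1.2, 0.4) ⇒ out
candidate 3: (m,n)=(-1,0) → π∥ = -1+0·β ≈ -1.00000, π⊥ = -1+0·β' ≈ -1.00000 ∈ [-1.2, 0.4) ⇒ IN Λ
candidate 4: (m,n)=(-1,-2) → π∥ = -1-2·β ≈ -9.47214, π⊥ = -1-2·β' ≈ -0.52786 ∈ [-1.2, 0.4) ⇒ IN Λ
candidate 5: (m,n)=(-1,3) → π∥ = -1+3·β ≈ 11.70820, π⊥ = -1+3·β' ≈ -1.70820 ∉ [-1.2, 0.4) ⇒ out
candidate 6: (m,n)=(4,5) → π∥ = 4+5·β ≈ 25.18034, π⊥ = 4+5·β' ≈ 2.81966 ∉ [-1.2, 0.4) ⇒ out

1, 3, 4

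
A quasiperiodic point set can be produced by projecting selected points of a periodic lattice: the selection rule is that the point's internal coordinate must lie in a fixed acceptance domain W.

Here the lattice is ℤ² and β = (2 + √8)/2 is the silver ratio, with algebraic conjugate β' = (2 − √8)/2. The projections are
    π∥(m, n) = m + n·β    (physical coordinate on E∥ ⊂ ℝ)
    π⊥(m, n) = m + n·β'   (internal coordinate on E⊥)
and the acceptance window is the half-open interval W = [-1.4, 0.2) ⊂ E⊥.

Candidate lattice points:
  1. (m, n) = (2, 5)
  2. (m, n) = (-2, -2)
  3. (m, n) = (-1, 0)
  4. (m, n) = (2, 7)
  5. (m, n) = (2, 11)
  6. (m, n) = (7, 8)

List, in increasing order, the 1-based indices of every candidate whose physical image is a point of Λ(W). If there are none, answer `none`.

β' = (2−√8)/2 ≈ -0.4142.
[1] lift (2,5): star map gives -0.0711; window check -1.4 ≤ -0.0711 < 0.2 is true → IN Λ
[2] lift (-2,-2): star map gives -1.1716; window check -1.4 ≤ -1.1716 < 0.2 is true → IN Λ
[3] lift (-1,0): star map gives -1.0000; window check -1.4 ≤ -1.0000 < 0.2 is true → IN Λ
[4] lift (2,7): star map gives -0.8995; window check -1.4 ≤ -0.8995 < 0.2 is true → IN Λ
[5] lift (2,11): star map gives -2.5563; window check -1.4 ≤ -2.5563 < 0.2 is false → out
[6] lift (7,8): star map gives 3.6863; window check -1.4 ≤ 3.6863 < 0.2 is false → out

1, 2, 3, 4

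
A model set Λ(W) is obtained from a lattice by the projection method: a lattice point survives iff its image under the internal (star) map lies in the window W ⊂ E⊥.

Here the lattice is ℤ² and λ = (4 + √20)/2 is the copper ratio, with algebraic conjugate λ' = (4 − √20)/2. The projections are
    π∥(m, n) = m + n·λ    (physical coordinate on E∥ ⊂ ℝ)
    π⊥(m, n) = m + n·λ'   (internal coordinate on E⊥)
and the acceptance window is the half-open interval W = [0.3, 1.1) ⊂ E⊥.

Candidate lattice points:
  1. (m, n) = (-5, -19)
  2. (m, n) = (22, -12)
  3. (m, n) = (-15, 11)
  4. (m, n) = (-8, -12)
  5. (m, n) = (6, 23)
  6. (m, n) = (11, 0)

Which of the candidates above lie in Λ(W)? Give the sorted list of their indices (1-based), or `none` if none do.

5

Compute λ' = (4−√20)/2 = -0.23607, so π⊥(m,n) = m -0.23607·n.
#1 (-5,-19): internal coord -5 + (-19)·λ' = -0.51471; -0.51471 ∉ [0.3, 1.1) → out
#2 (22,-12): internal coord 22 + (-12)·λ' = +24.83282; +24.83282 ∉ [0.3, 1.1) → out
#3 (-15,11): internal coord -15 + (11)·λ' = -17.59675; -17.59675 ∉ [0.3, 1.1) → out
#4 (-8,-12): internal coord -8 + (-12)·λ' = -5.16718; -5.16718 ∉ [0.3, 1.1) → out
#5 (6,23): internal coord 6 + (23)·λ' = +0.57044; +0.57044 ∈ [0.3, 1.1) → IN Λ
#6 (11,0): internal coord 11 + (0)·λ' = +11.00000; +11.00000 ∉ [0.3, 1.1) → out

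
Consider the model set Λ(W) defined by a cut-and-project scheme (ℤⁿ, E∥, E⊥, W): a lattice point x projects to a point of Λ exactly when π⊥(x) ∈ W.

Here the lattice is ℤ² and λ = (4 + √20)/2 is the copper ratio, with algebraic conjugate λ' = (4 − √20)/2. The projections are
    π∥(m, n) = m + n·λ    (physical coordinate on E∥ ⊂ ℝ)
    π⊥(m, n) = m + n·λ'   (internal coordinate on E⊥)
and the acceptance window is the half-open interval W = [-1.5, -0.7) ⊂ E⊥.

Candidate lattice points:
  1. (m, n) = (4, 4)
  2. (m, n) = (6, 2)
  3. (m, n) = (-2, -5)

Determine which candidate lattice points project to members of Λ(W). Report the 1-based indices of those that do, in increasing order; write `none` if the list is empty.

3

Numerically λ ≈ 4.2361 and λ' = −1/λ ≈ -0.2361.
#1 (4,4): internal coord 4 + (4)·λ' = +3.0557; +3.0557 ∉ [-1.5, -0.7) → out
#2 (6,2): internal coord 6 + (2)·λ' = +5.5279; +5.5279 ∉ [-1.5, -0.7) → out
#3 (-2,-5): internal coord -2 + (-5)·λ' = -0.8197; -0.8197 ∈ [-1.5, -0.7) → IN Λ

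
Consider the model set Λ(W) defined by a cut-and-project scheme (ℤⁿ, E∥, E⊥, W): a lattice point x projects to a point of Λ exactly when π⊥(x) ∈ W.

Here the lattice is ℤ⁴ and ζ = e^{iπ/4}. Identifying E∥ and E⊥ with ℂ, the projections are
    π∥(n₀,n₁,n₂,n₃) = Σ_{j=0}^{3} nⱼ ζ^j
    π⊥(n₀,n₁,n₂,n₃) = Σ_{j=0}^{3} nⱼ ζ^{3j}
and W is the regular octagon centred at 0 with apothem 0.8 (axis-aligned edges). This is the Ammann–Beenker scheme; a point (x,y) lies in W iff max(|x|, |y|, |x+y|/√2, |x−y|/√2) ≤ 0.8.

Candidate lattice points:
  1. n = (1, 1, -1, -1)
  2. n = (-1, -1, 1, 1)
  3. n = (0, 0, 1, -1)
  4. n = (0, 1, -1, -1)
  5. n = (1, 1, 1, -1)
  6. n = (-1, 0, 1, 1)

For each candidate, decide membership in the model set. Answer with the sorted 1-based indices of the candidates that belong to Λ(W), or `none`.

6

Internal map: ζ^{3j} for j=0..3 gives (1,0), (−√2/2,√2/2), (0,−1), (√2/2,√2/2).
#1 (1, 1, -1, -1): internal (-0.4142, 1.0000); octagon support 1.0000 vs apothem 0.8 → ∉ W
#2 (-1, -1, 1, 1): internal (0.4142, -1.0000); octagon support 1.0000 vs apothem 0.8 → ∉ W
#3 (0, 0, 1, -1): internal (-0.7071, -1.7071); octagon support 1.7071 vs apothem 0.8 → ∉ W
#4 (0, 1, -1, -1): internal (-1.4142, 1.0000); octagon support 1.7071 vs apothem 0.8 → ∉ W
#5 (1, 1, 1, -1): internal (-0.4142, -1.0000); octagon support 1.0000 vs apothem 0.8 → ∉ W
#6 (-1, 0, 1, 1): internal (-0.2929, -0.2929); octagon support 0.4142 vs apothem 0.8 → ∈ W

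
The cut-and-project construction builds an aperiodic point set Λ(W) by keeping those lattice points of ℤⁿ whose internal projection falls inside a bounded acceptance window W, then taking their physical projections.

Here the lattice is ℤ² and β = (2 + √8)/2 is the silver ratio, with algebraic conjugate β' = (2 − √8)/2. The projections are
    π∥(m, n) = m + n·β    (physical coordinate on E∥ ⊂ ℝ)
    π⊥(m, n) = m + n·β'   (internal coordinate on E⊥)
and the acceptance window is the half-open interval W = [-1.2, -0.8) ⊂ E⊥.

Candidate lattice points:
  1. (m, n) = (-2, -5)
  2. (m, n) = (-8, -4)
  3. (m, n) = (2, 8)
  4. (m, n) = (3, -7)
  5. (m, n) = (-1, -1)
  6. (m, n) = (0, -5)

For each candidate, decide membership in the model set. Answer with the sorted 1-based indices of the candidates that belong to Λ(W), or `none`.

none

β' = (2−√8)/2 ≈ -0.414214.
[1] lift (-2,-5): star map gives 0.071068; window check -1.2 ≤ 0.071068 < -0.8 is false → out
[2] lift (-8,-4): star map gives -6.343146; window check -1.2 ≤ -6.343146 < -0.8 is false → out
[3] lift (2,8): star map gives -1.313708; window check -1.2 ≤ -1.313708 < -0.8 is false → out
[4] lift (3,-7): star map gives 5.899495; window check -1.2 ≤ 5.899495 < -0.8 is false → out
[5] lift (-1,-1): star map gives -0.585786; window check -1.2 ≤ -0.585786 < -0.8 is false → out
[6] lift (0,-5): star map gives 2.071068; window check -1.2 ≤ 2.071068 < -0.8 is false → out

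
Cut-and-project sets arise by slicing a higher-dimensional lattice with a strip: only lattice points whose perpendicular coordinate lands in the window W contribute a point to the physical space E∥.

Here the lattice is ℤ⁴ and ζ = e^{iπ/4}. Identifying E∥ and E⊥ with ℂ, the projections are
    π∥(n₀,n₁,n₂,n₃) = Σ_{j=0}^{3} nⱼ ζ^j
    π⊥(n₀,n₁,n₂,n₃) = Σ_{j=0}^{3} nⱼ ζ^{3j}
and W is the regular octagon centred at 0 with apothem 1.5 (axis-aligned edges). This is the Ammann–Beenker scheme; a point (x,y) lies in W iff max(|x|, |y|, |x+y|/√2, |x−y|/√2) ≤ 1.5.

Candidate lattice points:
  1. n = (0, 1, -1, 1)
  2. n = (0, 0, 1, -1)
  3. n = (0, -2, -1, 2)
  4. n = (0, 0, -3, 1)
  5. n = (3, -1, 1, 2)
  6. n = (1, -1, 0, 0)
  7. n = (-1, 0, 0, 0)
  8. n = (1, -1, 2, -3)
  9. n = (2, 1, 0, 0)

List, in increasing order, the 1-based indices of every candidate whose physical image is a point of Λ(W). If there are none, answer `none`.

7, 9

π⊥(n) = n₀ + n₁ζ³ + n₂ζ⁶ + n₃ζ⁹ where ζ = e^{iπ/4}.
#1 (0, 1, -1, 1): internal (0.0000, 2.4142); octagon support 2.4142 vs apothem 1.5 → ∉ W
#2 (0, 0, 1, -1): internal (-0.7071, -1.7071); octagon support 1.7071 vs apothem 1.5 → ∉ W
#3 (0, -2, -1, 2): internal (2.8284, 1.0000); octagon support 2.8284 vs apothem 1.5 → ∉ W
#4 (0, 0, -3, 1): internal (0.7071, 3.7071); octagon support 3.7071 vs apothem 1.5 → ∉ W
#5 (3, -1, 1, 2): internal (5.1213, -0.2929); octagon support 5.1213 vs apothem 1.5 → ∉ W
#6 (1, -1, 0, 0): internal (1.7071, -0.7071); octagon support 1.7071 vs apothem 1.5 → ∉ W
#7 (-1, 0, 0, 0): internal (-1.0000, 0.0000); octagon support 1.0000 vs apothem 1.5 → ∈ W
#8 (1, -1, 2, -3): internal (-0.4142, -4.8284); octagon support 4.8284 vs apothem 1.5 → ∉ W
#9 (2, 1, 0, 0): internal (1.2929, 0.7071); octagon support 1.4142 vs apothem 1.5 → ∈ W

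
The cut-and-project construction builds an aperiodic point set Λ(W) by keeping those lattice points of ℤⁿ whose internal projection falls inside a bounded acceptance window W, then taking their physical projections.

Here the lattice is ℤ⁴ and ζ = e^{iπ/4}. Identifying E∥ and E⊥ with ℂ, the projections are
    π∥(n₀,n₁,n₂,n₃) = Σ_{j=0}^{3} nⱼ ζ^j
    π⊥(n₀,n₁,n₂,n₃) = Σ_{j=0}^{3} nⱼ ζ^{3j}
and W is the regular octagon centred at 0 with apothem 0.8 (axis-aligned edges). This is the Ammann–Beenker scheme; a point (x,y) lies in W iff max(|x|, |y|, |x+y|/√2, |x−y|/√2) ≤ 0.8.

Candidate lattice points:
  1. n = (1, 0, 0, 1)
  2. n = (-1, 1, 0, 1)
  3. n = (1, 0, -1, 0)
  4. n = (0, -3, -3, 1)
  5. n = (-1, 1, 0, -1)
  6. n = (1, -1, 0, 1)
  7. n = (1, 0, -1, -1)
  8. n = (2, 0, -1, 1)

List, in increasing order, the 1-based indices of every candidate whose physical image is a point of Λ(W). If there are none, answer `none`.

7

Internal map: ζ^{3j} for j=0..3 gives (1,0), (−√2/2,√2/2), (0,−1), (√2/2,√2/2).
#1 (1, 0, 0, 1): internal (1.7071, 0.7071); octagon support 1.7071 vs apothem 0.8 → ∉ W
#2 (-1, 1, 0, 1): internal (-1.0000, 1.4142); octagon support 1.7071 vs apothem 0.8 → ∉ W
#3 (1, 0, -1, 0): internal (1.0000, 1.0000); octagon support 1.4142 vs apothem 0.8 → ∉ W
#4 (0, -3, -3, 1): internal (2.8284, 1.5858); octagon support 3.1213 vs apothem 0.8 → ∉ W
#5 (-1, 1, 0, -1): internal (-2.4142, 0.0000); octagon support 2.4142 vs apothem 0.8 → ∉ W
#6 (1, -1, 0, 1): internal (2.4142, 0.0000); octagon support 2.4142 vs apothem 0.8 → ∉ W
#7 (1, 0, -1, -1): internal (0.2929, 0.2929); octagon support 0.4142 vs apothem 0.8 → ∈ W
#8 (2, 0, -1, 1): internal (2.7071, 1.7071); octagon support 3.1213 vs apothem 0.8 → ∉ W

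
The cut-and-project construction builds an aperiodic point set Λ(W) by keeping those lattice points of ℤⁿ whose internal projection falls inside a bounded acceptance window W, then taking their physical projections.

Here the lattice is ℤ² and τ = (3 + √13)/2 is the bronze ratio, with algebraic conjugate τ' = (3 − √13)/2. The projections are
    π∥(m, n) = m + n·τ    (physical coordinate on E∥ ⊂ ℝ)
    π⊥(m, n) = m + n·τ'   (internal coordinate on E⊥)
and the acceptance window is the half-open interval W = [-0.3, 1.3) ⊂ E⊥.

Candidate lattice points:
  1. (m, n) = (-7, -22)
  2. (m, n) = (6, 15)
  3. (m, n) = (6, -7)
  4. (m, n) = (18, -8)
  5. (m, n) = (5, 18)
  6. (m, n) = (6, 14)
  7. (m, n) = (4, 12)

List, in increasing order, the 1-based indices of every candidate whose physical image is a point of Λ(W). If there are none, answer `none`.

7

τ' = (3−√13)/2 ≈ -0.3028.
[1] lift (-7,-22): star map gives -0.3389; window check -0.3 ≤ -0.3389 < 1.3 is false → out
[2] lift (6,15): star map gives 1.4584; window check -0.3 ≤ 1.4584 < 1.3 is false → out
[3] lift (6,-7): star map gives 8.1194; window check -0.3 ≤ 8.1194 < 1.3 is false → out
[4] lift (18,-8): star map gives 20.4222; window check -0.3 ≤ 20.4222 < 1.3 is false → out
[5] lift (5,18): star map gives -0.4500; window check -0.3 ≤ -0.4500 < 1.3 is false → out
[6] lift (6,14): star map gives 1.7611; window check -0.3 ≤ 1.7611 < 1.3 is false → out
[7] lift (4,12): star map gives 0.3667; window check -0.3 ≤ 0.3667 < 1.3 is true → IN Λ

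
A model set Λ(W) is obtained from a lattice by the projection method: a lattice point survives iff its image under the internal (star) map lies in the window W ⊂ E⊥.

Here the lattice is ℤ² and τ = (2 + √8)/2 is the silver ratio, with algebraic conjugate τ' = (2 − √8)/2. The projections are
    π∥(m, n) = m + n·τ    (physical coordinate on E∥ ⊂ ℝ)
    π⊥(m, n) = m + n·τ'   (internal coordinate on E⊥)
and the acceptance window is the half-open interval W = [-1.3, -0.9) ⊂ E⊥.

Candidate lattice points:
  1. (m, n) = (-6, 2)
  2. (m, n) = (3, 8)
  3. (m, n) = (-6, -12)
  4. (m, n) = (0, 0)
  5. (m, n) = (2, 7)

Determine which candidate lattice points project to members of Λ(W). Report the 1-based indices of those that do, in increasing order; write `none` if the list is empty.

τ' = (2−√8)/2 ≈ -0.414214.
candidate 1: (m,n)=(-6,2) → π∥ = -6+2·τ ≈ -1.171573, π⊥ = -6+2·τ' ≈ -6.828427 ∉ [-1.3, -0.9) ⇒ out
candidate 2: (m,n)=(3,8) → π∥ = 3+8·τ ≈ 22.313708, π⊥ = 3+8·τ' ≈ -0.313708 ∉ [-1.3, -0.9) ⇒ out
candidate 3: (m,n)=(-6,-12) → π∥ = -6-12·τ ≈ -34.970563, π⊥ = -6-12·τ' ≈ -1.029437 ∈ [-1.3, -0.9) ⇒ IN Λ
candidate 4: (m,n)=(0,0) → π∥ = 0+0·τ ≈ 0.000000, π⊥ = 0+0·τ' ≈ 0.000000 ∉ [-1.3, -0.9) ⇒ out
candidate 5: (m,n)=(2,7) → π∥ = 2+7·τ ≈ 18.899495, π⊥ = 2+7·τ' ≈ -0.899495 ∉ [-1.3, -0.9) ⇒ out

3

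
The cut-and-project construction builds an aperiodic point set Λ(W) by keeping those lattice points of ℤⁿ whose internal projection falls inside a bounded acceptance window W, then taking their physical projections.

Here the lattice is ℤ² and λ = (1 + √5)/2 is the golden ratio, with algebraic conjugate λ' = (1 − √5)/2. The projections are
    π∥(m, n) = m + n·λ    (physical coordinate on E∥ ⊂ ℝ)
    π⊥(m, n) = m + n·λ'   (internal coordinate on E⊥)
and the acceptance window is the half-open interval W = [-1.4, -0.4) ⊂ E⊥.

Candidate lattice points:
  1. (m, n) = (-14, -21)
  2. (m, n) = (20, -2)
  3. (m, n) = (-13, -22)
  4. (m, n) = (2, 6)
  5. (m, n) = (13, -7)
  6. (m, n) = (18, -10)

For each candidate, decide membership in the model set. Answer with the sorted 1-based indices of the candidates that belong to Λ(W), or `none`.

Compute λ' = (1−√5)/2 = -0.6180, so π⊥(m,n) = m -0.6180·n.
candidate 1: (m,n)=(-14,-21) → π∥ = -14-21·λ ≈ -47.9787, π⊥ = -14-21·λ' ≈ -1.0213 ∈ [-1.4, -0.4) ⇒ IN Λ
candidate 2: (m,n)=(20,-2) → π∥ = 20-2·λ ≈ 16.7639, π⊥ = 20-2·λ' ≈ 21.2361 ∉ [-1.4, -0.4) ⇒ out
candidate 3: (m,n)=(-13,-22) → π∥ = -13-22·λ ≈ -48.5967, π⊥ = -13-22·λ' ≈ 0.5967 ∉ [-1.4, -0.4) ⇒ out
candidate 4: (m,n)=(2,6) → π∥ = 2+6·λ ≈ 11.7082, π⊥ = 2+6·λ' ≈ -1.7082 ∉ [-1.4, -0.4) ⇒ out
candidate 5: (m,n)=(13,-7) → π∥ = 13-7·λ ≈ 1.6738, π⊥ = 13-7·λ' ≈ 17.3262 ∉ [-1.4, -0.4) ⇒ out
candidate 6: (m,n)=(18,-10) → π∥ = 18-10·λ ≈ 1.8197, π⊥ = 18-10·λ' ≈ 24.1803 ∉ [-1.4, -0.4) ⇒ out

1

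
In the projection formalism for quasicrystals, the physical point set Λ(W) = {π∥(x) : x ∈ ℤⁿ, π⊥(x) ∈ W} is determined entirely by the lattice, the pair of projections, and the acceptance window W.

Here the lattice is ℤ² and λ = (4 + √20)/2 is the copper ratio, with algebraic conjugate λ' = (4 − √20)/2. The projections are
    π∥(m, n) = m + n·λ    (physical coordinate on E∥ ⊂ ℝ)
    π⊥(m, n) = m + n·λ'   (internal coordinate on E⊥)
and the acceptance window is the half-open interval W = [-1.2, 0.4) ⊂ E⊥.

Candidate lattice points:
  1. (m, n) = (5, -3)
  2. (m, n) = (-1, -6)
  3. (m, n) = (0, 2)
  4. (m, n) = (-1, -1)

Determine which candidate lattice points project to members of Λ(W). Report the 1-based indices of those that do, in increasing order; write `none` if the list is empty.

Numerically λ ≈ 4.2361 and λ' = −1/λ ≈ -0.2361.
[1] lift (5,-3): star map gives 5.7082; window check -1.2 ≤ 5.7082 < 0.4 is false → out
[2] lift (-1,-6): star map gives 0.4164; window check -1.2 ≤ 0.4164 < 0.4 is false → out
[3] lift (0,2): star map gives -0.4721; window check -1.2 ≤ -0.4721 < 0.4 is true → IN Λ
[4] lift (-1,-1): star map gives -0.7639; window check -1.2 ≤ -0.7639 < 0.4 is true → IN Λ

3, 4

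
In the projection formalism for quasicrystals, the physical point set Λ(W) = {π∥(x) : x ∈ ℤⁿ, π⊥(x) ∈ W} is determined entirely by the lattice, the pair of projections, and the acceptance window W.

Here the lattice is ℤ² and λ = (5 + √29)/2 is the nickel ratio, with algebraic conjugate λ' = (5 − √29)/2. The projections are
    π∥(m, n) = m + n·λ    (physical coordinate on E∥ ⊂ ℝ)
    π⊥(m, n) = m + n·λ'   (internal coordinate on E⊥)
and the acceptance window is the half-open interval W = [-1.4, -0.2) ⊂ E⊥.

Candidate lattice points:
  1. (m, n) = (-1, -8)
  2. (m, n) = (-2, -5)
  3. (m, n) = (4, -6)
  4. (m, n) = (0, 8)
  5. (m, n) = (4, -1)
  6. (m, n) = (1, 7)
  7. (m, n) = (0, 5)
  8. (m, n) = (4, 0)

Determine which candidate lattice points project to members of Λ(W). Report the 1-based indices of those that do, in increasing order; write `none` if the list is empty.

2, 6, 7

λ' = (5−√29)/2 ≈ -0.192582.
[1] lift (-1,-8): star map gives 0.540659; window check -1.4 ≤ 0.540659 < -0.2 is false → out
[2] lift (-2,-5): star map gives -1.037088; window check -1.4 ≤ -1.037088 < -0.2 is true → IN Λ
[3] lift (4,-6): star map gives 5.155494; window check -1.4 ≤ 5.155494 < -0.2 is false → out
[4] lift (0,8): star map gives -1.540659; window check -1.4 ≤ -1.540659 < -0.2 is false → out
[5] lift (4,-1): star map gives 4.192582; window check -1.4 ≤ 4.192582 < -0.2 is false → out
[6] lift (1,7): star map gives -0.348077; window check -1.4 ≤ -0.348077 < -0.2 is true → IN Λ
[7] lift (0,5): star map gives -0.962912; window check -1.4 ≤ -0.962912 < -0.2 is true → IN Λ
[8] lift (4,0): star map gives 4.000000; window check -1.4 ≤ 4.000000 < -0.2 is false → out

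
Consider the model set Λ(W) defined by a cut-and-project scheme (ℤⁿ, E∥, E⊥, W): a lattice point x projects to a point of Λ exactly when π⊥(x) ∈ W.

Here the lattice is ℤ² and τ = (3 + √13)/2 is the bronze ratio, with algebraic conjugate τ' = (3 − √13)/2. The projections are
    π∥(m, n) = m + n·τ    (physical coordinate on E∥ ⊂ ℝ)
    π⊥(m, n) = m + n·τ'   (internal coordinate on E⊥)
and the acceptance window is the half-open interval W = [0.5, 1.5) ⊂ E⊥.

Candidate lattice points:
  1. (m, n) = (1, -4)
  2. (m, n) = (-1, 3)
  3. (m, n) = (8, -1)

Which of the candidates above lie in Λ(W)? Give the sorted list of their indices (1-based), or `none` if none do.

Compute τ' = (3−√13)/2 = -0.3028, so π⊥(m,n) = m -0.3028·n.
candidate 1: (m,n)=(1,-4) → π∥ = 1-4·τ ≈ -12.2111, π⊥ = 1-4·τ' ≈ 2.2111 ∉ [0.5, 1.5) ⇒ out
candidate 2: (m,n)=(-1,3) → π∥ = -1+3·τ ≈ 8.9083, π⊥ = -1+3·τ' ≈ -1.9083 ∉ [0.5, 1.5) ⇒ out
candidate 3: (m,n)=(8,-1) → π∥ = 8-1·τ ≈ 4.6972, π⊥ = 8-1·τ' ≈ 8.3028 ∉ [0.5, 1.5) ⇒ out

none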